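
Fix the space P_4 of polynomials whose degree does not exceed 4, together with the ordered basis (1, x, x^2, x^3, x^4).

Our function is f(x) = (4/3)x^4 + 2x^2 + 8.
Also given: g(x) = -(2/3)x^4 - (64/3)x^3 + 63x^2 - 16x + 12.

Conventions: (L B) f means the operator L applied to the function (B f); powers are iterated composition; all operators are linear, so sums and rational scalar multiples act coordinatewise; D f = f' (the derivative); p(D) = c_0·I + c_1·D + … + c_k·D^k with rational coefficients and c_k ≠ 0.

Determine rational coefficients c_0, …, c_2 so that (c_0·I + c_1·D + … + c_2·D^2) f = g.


D^0 f = (4/3)x^4 + 2x^2 + 8
D^1 f = (16/3)x^3 + 4x
D^2 f = 16x^2 + 4
matching coefficients of g against c_0 f + c_1 Df + … from the top degree down determines the c_i
solution: c_0 = -1/2, c_1 = -4, c_2 = 4

c_0 = -1/2, c_1 = -4, c_2 = 4


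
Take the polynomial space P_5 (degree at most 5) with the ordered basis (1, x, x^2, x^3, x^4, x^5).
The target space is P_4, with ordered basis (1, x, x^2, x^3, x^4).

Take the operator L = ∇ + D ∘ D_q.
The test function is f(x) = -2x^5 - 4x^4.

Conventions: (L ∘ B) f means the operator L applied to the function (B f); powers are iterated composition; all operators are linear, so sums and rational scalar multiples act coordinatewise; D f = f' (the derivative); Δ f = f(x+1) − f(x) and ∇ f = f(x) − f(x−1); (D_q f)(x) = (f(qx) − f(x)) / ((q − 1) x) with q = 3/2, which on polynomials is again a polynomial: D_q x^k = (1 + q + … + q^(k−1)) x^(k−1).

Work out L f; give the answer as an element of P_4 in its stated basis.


g(x) = -10x^4 - (203/2)x^3 - (187/2)x^2 - 6x + 2

∇ f = -10x^4 + 4x^3 + 4x^2 - 6x + 2
D_q f = -(211/8)x^4 - (65/2)x^3
D D_q f = -(211/2)x^3 - (195/2)x^2
(∇ + D ∘ D_q) f = -10x^4 - (203/2)x^3 - (187/2)x^2 - 6x + 2


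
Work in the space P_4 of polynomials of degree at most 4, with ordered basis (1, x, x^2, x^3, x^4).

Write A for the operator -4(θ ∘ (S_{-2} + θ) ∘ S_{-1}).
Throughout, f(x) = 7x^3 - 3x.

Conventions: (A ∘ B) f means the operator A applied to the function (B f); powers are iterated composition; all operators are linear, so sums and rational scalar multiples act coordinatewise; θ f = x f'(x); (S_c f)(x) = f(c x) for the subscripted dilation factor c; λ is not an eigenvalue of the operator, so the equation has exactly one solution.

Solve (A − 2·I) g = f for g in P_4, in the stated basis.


write g with unknown coordinates in the stated basis and equate coefficients in (A − 2·I) g = f
solving from the highest basis element down gives g = -(7/62)x^3 + (1/2)x
check: A g = (210/31)x^3 - 2x
so A g − 2·g = 7x^3 - 3x = f ✓

g(x) = -(7/62)x^3 + (1/2)x


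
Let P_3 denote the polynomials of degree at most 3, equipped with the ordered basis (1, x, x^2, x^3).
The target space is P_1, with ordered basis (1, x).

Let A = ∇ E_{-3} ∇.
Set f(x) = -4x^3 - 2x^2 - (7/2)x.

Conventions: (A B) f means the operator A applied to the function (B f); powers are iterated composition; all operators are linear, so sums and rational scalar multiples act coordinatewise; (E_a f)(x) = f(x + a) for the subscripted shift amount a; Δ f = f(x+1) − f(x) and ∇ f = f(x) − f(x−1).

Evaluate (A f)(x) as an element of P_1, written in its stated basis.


g(x) = -24x + 92

∇ f = -12x^2 + 8x - 11/2
E_{-3} ∇ f = -12x^2 + 80x - 275/2
∇ E_{-3} ∇ f = -24x + 92


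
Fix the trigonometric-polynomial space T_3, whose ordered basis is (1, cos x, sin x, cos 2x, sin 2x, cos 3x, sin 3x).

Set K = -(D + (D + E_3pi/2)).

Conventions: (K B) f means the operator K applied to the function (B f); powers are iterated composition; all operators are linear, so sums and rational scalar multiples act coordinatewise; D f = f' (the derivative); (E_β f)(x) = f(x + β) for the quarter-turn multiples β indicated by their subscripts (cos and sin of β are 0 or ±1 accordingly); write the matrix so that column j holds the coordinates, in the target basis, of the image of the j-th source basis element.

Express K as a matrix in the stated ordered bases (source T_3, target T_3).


the matrix is [[-1, 0, 0, 0, 0, 0, 0]; [0, 0, -1, 0, 0, 0, 0]; [0, 1, 0, 0, 0, 0, 0]; [0, 0, 0, 1, -4, 0, 0]; [0, 0, 0, 4, 1, 0, 0]; [0, 0, 0, 0, 0, 0, -7]; [0, 0, 0, 0, 0, 7, 0]] (rows listed top to bottom)

image of 1: -1
image of cos x: sin x
image of sin x: -cos x
image of cos 2x: cos 2x + 4sin 2x
image of sin 2x: -4cos 2x + sin 2x
image of cos 3x: 7sin 3x
image of sin 3x: -7cos 3x
each image's coordinates form column j of the matrix


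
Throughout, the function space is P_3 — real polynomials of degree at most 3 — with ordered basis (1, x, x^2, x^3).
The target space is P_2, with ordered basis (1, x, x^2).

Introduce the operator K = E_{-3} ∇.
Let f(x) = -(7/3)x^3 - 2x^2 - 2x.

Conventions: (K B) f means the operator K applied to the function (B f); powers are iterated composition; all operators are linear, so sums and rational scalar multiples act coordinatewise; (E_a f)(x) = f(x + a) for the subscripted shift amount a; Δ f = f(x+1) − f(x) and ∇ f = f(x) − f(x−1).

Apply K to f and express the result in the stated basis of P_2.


∇ f = -7x^2 + 3x - 7/3
E_{-3} ∇ f = -7x^2 + 45x - 223/3

the result is g(x) = -7x^2 + 45x - 223/3


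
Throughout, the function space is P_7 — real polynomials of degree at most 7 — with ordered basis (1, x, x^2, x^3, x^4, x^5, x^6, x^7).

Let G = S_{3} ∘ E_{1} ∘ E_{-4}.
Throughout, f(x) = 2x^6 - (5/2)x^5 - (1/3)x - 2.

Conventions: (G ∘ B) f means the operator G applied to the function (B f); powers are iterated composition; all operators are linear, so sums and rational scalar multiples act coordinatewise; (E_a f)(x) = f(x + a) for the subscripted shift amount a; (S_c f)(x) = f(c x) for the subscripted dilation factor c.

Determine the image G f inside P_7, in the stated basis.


E_{-4} f = 2x^6 - (101/2)x^5 + 530x^4 - 2960x^3 + 9280x^2 - (46465/3)x + 32254/3
E_{1} E_{-4} f = 2x^6 - (77/2)x^5 + (615/2)x^4 - 1305x^3 + 3105x^2 - (23573/6)x + 4129/2
S_{3} (E_{1} ∘ E_{-4}) f = 1458x^6 - (18711/2)x^5 + (49815/2)x^4 - 35235x^3 + 27945x^2 - (23573/2)x + 4129/2

g(x) = 1458x^6 - (18711/2)x^5 + (49815/2)x^4 - 35235x^3 + 27945x^2 - (23573/2)x + 4129/2


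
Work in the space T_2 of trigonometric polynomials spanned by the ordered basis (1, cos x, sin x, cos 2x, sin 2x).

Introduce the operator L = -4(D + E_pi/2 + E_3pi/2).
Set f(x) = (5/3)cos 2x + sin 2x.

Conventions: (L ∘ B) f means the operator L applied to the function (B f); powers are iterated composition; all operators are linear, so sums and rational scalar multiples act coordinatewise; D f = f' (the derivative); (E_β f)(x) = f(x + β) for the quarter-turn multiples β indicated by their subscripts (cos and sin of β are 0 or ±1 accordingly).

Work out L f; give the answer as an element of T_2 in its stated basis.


the image equals g(x) = (16/3)cos 2x + (64/3)sin 2x

D f = 2cos 2x - (10/3)sin 2x
E_pi/2 f = -(5/3)cos 2x - sin 2x
E_3pi/2 f = -(5/3)cos 2x - sin 2x
(D + E_pi/2 + E_3pi/2) f = -(4/3)cos 2x - (16/3)sin 2x
(-4(D + E_pi/2 + E_3pi/2)) f = (16/3)cos 2x + (64/3)sin 2x


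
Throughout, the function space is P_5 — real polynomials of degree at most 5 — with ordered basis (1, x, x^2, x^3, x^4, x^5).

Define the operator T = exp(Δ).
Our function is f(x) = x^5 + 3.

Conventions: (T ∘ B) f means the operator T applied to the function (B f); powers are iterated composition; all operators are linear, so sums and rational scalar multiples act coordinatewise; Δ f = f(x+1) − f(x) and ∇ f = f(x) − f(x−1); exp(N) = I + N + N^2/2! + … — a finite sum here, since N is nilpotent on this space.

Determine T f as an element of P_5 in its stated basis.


the image equals g(x) = x^5 + 5x^4 + 20x^3 + 50x^2 + 75x + 55

order-1 term: 5x^4 + 10x^3 + 10x^2 + 5x + 1
order-2 term: 10x^3 + 30x^2 + 35x + 15
order-3 term: 10x^2 + 30x + 25
order-4 term: 5x + 10
order-5 term: 1
the series for exp(Δ) f terminates at order 5
exp(Δ) f = x^5 + 5x^4 + 20x^3 + 50x^2 + 75x + 55


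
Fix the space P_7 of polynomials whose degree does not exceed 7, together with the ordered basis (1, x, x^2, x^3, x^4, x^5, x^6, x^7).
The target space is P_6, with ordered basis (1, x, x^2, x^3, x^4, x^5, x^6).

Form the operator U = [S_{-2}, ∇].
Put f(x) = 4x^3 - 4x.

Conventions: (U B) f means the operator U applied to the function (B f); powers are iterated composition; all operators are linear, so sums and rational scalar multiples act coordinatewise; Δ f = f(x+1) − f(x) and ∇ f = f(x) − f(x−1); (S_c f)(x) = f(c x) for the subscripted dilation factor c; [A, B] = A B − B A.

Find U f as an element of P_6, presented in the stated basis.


g(x) = 144x^2 - 72x + 24

∇ f = 12x^2 - 12x
S_{-2} ∇ f = 48x^2 + 24x
S_{-2} f = -32x^3 + 8x
∇ S_{-2} f = -96x^2 + 96x - 24
[S_{-2}, ∇] f = 144x^2 - 72x + 24


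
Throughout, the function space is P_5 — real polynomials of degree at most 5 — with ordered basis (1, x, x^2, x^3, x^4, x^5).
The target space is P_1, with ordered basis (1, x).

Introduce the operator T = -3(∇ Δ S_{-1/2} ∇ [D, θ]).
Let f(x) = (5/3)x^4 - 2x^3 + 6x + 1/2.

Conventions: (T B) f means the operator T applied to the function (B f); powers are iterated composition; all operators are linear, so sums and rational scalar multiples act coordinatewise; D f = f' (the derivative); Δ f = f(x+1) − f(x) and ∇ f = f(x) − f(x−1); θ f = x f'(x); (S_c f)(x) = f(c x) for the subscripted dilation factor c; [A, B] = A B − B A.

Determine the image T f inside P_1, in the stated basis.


the image equals g(x) = -30

θ f = (20/3)x^4 - 6x^3 + 6x
D θ f = (80/3)x^3 - 18x^2 + 6
D f = (20/3)x^3 - 6x^2 + 6
θ D f = 20x^3 - 12x^2
[D, θ] f = (20/3)x^3 - 6x^2 + 6
∇ [D, θ] f = 20x^2 - 32x + 38/3
S_{-1/2} ∇ [D, θ] f = 5x^2 + 16x + 38/3
Δ (S_{-1/2} ∇) [D, θ] f = 10x + 21
∇ Δ (S_{-1/2} ∇) [D, θ] f = 10
(-3(∇ Δ S_{-1/2} ∇ [D, θ])) f = -30


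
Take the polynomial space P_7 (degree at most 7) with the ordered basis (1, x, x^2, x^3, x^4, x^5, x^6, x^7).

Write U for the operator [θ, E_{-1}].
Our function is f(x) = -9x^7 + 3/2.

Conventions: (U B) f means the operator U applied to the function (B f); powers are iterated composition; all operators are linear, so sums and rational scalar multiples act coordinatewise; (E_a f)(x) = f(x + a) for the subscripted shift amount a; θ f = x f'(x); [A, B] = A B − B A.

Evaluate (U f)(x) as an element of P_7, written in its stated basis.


g(x) = -63x^6 + 378x^5 - 945x^4 + 1260x^3 - 945x^2 + 378x - 63

E_{-1} f = -9x^7 + 63x^6 - 189x^5 + 315x^4 - 315x^3 + 189x^2 - 63x + 21/2
θ E_{-1} f = -63x^7 + 378x^6 - 945x^5 + 1260x^4 - 945x^3 + 378x^2 - 63x
θ f = -63x^7
E_{-1} θ f = -63x^7 + 441x^6 - 1323x^5 + 2205x^4 - 2205x^3 + 1323x^2 - 441x + 63
[θ, E_{-1}] f = -63x^6 + 378x^5 - 945x^4 + 1260x^3 - 945x^2 + 378x - 63


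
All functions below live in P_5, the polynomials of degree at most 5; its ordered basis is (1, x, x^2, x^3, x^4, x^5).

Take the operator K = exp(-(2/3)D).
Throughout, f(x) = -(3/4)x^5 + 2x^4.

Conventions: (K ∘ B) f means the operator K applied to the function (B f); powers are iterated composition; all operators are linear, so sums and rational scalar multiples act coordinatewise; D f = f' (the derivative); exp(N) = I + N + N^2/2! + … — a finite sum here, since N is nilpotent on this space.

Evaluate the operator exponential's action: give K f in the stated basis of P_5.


the image equals g(x) = -(3/4)x^5 + (9/2)x^4 - (26/3)x^3 + (68/9)x^2 - (28/9)x + 40/81

order-1 term: (5/2)x^4 - (16/3)x^3
order-2 term: -(10/3)x^3 + (16/3)x^2
order-3 term: (20/9)x^2 - (64/27)x
order-4 term: -(20/27)x + 32/81
order-5 term: 8/81
the series for exp(-(2/3)D) f terminates at order 5
exp(-(2/3)D) f = -(3/4)x^5 + (9/2)x^4 - (26/3)x^3 + (68/9)x^2 - (28/9)x + 40/81


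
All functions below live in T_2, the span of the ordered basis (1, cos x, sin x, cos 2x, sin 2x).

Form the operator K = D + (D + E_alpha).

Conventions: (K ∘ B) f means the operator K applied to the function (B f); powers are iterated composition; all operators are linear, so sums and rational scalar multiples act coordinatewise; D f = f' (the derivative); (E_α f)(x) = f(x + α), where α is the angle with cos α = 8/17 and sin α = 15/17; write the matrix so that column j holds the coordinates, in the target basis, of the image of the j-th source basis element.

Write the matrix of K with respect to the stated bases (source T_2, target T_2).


image of 1: 1
image of cos x: (8/17)cos x - (49/17)sin x
image of sin x: (49/17)cos x + (8/17)sin x
image of cos 2x: -(161/289)cos 2x - (1396/289)sin 2x
image of sin 2x: (1396/289)cos 2x - (161/289)sin 2x
each image's coordinates form column j of the matrix

the matrix is [[1, 0, 0, 0, 0]; [0, 8/17, 49/17, 0, 0]; [0, -49/17, 8/17, 0, 0]; [0, 0, 0, -161/289, 1396/289]; [0, 0, 0, -1396/289, -161/289]] (rows listed top to bottom)


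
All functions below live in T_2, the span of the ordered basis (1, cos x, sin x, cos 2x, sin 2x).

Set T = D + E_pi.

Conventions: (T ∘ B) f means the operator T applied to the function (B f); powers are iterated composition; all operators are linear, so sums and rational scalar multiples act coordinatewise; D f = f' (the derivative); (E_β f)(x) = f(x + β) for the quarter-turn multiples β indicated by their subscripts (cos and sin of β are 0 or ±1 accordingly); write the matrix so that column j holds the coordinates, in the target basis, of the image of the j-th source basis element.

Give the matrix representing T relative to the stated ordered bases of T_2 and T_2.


image of 1: 1
image of cos x: -cos x - sin x
image of sin x: cos x - sin x
image of cos 2x: cos 2x - 2sin 2x
image of sin 2x: 2cos 2x + sin 2x
each image's coordinates form column j of the matrix

the matrix is [[1, 0, 0, 0, 0]; [0, -1, 1, 0, 0]; [0, -1, -1, 0, 0]; [0, 0, 0, 1, 2]; [0, 0, 0, -2, 1]] (rows listed top to bottom)


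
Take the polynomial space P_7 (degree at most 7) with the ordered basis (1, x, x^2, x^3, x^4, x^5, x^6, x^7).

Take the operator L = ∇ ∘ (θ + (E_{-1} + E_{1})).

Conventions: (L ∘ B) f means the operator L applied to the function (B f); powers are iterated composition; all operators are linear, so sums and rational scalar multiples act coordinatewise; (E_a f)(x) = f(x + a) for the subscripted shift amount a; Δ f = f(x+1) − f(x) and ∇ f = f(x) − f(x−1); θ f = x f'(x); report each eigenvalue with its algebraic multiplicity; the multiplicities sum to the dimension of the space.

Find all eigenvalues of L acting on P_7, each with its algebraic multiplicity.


λ = 0 (multiplicity 8)

image of 1: 0
image of x: 3
image of x^2: 8x - 4
image of x^3: 15x^2 - 15x + 11
image of x^4: 24x^3 - 36x^2 + 48x - 18
image of x^5: 35x^4 - 70x^3 + 130x^2 - 95x + 37
image of x^6: 48x^5 - 120x^4 + 280x^3 - 300x^2 + 228x - 68
image of x^7: 63x^6 - 189x^5 + 525x^4 - 735x^3 + 819x^2 - 483x + 135
the matrix is upper triangular; its diagonal is (0, 0, 0, 0, 0, 0, 0, 0)
for a triangular matrix the eigenvalues are the diagonal entries, with algebraic multiplicity their repetition count


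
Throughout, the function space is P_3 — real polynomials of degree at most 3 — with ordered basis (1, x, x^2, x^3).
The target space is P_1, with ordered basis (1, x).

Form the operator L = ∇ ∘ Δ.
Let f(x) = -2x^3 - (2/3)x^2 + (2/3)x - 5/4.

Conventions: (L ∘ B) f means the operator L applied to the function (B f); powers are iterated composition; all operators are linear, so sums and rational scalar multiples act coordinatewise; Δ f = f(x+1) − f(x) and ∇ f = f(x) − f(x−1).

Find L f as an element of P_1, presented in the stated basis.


the result is g(x) = -12x - 4/3

Δ f = -6x^2 - (22/3)x - 2
∇ Δ f = -12x - 4/3


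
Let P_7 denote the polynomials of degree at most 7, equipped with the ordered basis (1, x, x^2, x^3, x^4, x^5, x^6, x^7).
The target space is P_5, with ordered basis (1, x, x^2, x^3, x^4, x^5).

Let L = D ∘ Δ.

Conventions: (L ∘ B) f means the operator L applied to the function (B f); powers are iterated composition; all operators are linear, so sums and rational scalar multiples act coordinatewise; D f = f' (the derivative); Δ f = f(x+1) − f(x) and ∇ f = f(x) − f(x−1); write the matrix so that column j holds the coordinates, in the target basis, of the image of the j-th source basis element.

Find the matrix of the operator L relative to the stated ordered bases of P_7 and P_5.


the matrix is [[0, 0, 2, 3, 4, 5, 6, 7]; [0, 0, 0, 6, 12, 20, 30, 42]; [0, 0, 0, 0, 12, 30, 60, 105]; [0, 0, 0, 0, 0, 20, 60, 140]; [0, 0, 0, 0, 0, 0, 30, 105]; [0, 0, 0, 0, 0, 0, 0, 42]] (rows listed top to bottom)

image of 1: 0
image of x: 0
image of x^2: 2
image of x^3: 6x + 3
image of x^4: 12x^2 + 12x + 4
image of x^5: 20x^3 + 30x^2 + 20x + 5
image of x^6: 30x^4 + 60x^3 + 60x^2 + 30x + 6
image of x^7: 42x^5 + 105x^4 + 140x^3 + 105x^2 + 42x + 7
each image's coordinates form column j of the matrix


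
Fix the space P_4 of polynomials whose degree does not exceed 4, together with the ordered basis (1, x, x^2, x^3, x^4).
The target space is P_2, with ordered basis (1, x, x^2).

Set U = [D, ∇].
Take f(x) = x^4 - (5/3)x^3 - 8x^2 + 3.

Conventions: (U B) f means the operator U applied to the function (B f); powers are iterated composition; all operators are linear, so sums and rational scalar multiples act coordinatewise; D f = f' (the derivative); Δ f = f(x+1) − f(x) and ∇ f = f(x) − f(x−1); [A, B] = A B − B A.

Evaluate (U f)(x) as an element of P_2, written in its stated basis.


g(x) = 0

∇ f = 4x^3 - 11x^2 - 7x + 16/3
D ∇ f = 12x^2 - 22x - 7
D f = 4x^3 - 5x^2 - 16x
∇ D f = 12x^2 - 22x - 7
[D, ∇] f = 0


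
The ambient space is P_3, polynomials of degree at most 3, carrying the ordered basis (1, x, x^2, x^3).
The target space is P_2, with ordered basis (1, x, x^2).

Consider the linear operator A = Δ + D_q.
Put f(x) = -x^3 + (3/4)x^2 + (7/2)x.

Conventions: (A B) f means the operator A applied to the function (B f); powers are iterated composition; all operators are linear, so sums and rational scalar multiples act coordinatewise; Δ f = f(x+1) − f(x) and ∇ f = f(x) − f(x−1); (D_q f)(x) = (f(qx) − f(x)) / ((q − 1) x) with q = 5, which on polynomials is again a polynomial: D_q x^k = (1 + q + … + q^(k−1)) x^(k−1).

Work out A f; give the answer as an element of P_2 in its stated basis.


Δ f = -3x^2 - (3/2)x + 13/4
D_q f = -31x^2 + (9/2)x + 7/2
(Δ + D_q) f = -34x^2 + 3x + 27/4

the image equals g(x) = -34x^2 + 3x + 27/4


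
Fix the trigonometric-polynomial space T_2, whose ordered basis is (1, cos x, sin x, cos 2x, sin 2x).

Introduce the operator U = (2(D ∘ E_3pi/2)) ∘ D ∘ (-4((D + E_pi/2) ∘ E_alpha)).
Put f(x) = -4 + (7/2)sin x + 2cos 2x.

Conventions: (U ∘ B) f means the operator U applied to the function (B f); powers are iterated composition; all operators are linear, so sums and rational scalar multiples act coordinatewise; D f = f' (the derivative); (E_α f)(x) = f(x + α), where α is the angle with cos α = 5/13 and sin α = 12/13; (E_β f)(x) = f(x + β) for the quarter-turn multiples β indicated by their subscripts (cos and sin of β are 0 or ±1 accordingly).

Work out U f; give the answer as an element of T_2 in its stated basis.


g(x) = (672/13)cos x + (280/13)sin x + (7744/169)cos 2x - (22912/169)sin 2x

E_alpha f = -4 + (42/13)cos x + (35/26)sin x - (238/169)cos 2x - (240/169)sin 2x
D E_alpha f = (35/26)cos x - (42/13)sin x - (480/169)cos 2x + (476/169)sin 2x
E_pi/2 E_alpha f = -4 + (35/26)cos x - (42/13)sin x + (238/169)cos 2x + (240/169)sin 2x
(D + E_pi/2) E_alpha f = -4 + (35/13)cos x - (84/13)sin x - (242/169)cos 2x + (716/169)sin 2x
(-4((D + E_pi/2) ∘ E_alpha)) f = 16 - (140/13)cos x + (336/13)sin x + (968/169)cos 2x - (2864/169)sin 2x
D (-4((D + E_pi/2) ∘ E_alpha)) f = (336/13)cos x + (140/13)sin x - (5728/169)cos 2x - (1936/169)sin 2x
E_3pi/2 D (-4((D + E_pi/2) ∘ E_alpha)) f = -(140/13)cos x + (336/13)sin x + (5728/169)cos 2x + (1936/169)sin 2x
D E_3pi/2 D (-4((D + E_pi/2) ∘ E_alpha)) f = (336/13)cos x + (140/13)sin x + (3872/169)cos 2x - (11456/169)sin 2x
(2(D ∘ E_3pi/2)) D (-4((D + E_pi/2) ∘ E_alpha)) f = (672/13)cos x + (280/13)sin x + (7744/169)cos 2x - (22912/169)sin 2x


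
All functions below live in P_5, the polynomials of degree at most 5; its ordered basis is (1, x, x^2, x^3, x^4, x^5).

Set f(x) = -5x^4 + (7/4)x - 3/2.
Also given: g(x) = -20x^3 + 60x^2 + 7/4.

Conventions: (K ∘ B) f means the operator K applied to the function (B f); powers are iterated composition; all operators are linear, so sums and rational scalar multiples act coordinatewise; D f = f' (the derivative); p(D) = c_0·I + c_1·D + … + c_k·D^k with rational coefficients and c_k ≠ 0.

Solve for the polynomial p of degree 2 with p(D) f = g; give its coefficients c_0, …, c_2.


c_0 = 0, c_1 = 1, c_2 = -1

D^0 f = -5x^4 + (7/4)x - 3/2
D^1 f = -20x^3 + 7/4
D^2 f = -60x^2
matching coefficients of g against c_0 f + c_1 Df + … from the top degree down determines the c_i
solution: c_0 = 0, c_1 = 1, c_2 = -1


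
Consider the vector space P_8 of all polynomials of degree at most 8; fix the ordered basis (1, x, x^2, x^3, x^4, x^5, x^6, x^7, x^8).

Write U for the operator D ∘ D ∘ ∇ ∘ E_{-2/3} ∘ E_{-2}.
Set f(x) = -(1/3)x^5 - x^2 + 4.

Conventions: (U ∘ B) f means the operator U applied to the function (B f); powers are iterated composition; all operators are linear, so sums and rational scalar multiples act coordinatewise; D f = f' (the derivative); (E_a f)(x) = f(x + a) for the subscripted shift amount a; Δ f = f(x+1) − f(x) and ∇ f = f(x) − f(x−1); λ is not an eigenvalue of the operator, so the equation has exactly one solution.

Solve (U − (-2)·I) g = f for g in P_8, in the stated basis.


the result is g(x) = -(1/6)x^5 + (9/2)x^2 - (95/3)x + 473/9

write g with unknown coordinates in the stated basis and equate coefficients in (U − (-2)·I) g = f
solving from the highest basis element down gives g = -(1/6)x^5 + (9/2)x^2 - (95/3)x + 473/9
check: U g = -10x^2 + (190/3)x - 910/9
so U g − (-2)·g = -(1/3)x^5 - x^2 + 4 = f ✓


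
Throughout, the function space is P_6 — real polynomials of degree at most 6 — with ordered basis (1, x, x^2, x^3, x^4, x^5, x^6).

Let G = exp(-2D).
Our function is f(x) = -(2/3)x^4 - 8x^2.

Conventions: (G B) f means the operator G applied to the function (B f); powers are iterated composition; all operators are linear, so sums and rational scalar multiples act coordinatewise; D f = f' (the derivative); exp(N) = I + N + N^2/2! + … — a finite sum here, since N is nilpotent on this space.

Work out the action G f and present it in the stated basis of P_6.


order-1 term: (16/3)x^3 + 32x
order-2 term: -16x^2 - 32
order-3 term: (64/3)x
order-4 term: -32/3
the series for exp(-2D) f terminates at order 4
exp(-2D) f = -(2/3)x^4 + (16/3)x^3 - 24x^2 + (160/3)x - 128/3

the image equals g(x) = -(2/3)x^4 + (16/3)x^3 - 24x^2 + (160/3)x - 128/3


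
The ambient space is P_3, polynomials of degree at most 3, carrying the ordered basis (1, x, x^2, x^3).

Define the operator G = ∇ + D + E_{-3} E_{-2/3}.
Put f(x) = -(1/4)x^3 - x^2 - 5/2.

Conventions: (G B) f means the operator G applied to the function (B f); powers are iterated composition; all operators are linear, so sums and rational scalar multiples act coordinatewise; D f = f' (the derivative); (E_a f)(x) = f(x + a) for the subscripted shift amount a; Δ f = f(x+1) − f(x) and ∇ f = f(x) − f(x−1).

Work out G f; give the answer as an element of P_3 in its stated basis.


g(x) = -(1/4)x^3 + (1/4)x^2 - 6x - 155/54

∇ f = -(3/4)x^2 - (5/4)x + 3/4
D f = -(3/4)x^2 - 2x
E_{-2/3} f = -(1/4)x^3 - (1/2)x^2 + x - 155/54
E_{-3} E_{-2/3} f = -(1/4)x^3 + (7/4)x^2 - (11/4)x - 391/108
(∇ + D + E_{-3} E_{-2/3}) f = -(1/4)x^3 + (1/4)x^2 - 6x - 155/54


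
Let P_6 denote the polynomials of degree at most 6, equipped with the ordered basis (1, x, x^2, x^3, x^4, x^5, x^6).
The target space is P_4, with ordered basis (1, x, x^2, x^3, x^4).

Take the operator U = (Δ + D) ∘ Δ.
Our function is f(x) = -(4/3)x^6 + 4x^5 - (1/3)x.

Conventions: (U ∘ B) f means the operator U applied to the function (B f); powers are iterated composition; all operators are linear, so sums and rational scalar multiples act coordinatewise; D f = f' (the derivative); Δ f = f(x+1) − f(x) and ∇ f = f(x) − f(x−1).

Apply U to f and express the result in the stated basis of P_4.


the image equals g(x) = -80x^4 - 80x^3 + 80x + 148/3

Δ f = -8x^5 + (40/3)x^3 + 20x^2 + 12x + 7/3
Δ Δ f = -40x^4 - 80x^3 - 40x^2 + 40x + 112/3
D Δ f = -40x^4 + 40x^2 + 40x + 12
(Δ + D) Δ f = -80x^4 - 80x^3 + 80x + 148/3


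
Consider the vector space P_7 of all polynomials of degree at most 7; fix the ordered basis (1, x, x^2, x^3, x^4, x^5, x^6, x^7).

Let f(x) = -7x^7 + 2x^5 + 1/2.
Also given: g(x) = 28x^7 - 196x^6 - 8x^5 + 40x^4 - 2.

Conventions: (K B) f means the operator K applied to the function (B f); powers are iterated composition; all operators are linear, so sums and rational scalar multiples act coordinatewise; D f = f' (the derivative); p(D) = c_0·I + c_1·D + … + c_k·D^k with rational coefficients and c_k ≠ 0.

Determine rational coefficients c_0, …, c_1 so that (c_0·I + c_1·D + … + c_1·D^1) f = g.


D^0 f = -7x^7 + 2x^5 + 1/2
D^1 f = -49x^6 + 10x^4
matching coefficients of g against c_0 f + c_1 Df + … from the top degree down determines the c_i
solution: c_0 = -4, c_1 = 4

c_0 = -4, c_1 = 4


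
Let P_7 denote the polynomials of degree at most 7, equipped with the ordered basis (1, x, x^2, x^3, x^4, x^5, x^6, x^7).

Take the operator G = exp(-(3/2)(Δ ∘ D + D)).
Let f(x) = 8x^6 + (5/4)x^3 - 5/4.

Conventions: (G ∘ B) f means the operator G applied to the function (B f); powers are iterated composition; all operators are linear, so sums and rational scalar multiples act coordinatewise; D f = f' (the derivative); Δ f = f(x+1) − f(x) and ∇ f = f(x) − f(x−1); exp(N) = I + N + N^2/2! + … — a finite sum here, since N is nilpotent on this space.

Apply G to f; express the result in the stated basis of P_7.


the result is g(x) = 8x^6 - 72x^5 - 90x^4 + (3605/4)x^3 + (12015/8)x^2 - (28917/16)x - 74803/32

order-1 term: -72x^5 - 360x^4 - 720x^3 - (5805/8)x^2 - (1485/4)x - 621/8
order-2 term: 270x^4 + 2160x^3 + 6480x^2 + (138375/16)x + 34695/8
order-3 term: -540x^3 - 4860x^2 - 14580x - 466695/32
order-4 term: (1215/2)x^2 + 4860x + 9720
order-5 term: -(729/2)x - 3645/2
order-6 term: 729/8
the series for exp(-(3/2)(Δ ∘ D + D)) f terminates at order 6
exp(-(3/2)(Δ ∘ D + D)) f = 8x^6 - 72x^5 - 90x^4 + (3605/4)x^3 + (12015/8)x^2 - (28917/16)x - 74803/32


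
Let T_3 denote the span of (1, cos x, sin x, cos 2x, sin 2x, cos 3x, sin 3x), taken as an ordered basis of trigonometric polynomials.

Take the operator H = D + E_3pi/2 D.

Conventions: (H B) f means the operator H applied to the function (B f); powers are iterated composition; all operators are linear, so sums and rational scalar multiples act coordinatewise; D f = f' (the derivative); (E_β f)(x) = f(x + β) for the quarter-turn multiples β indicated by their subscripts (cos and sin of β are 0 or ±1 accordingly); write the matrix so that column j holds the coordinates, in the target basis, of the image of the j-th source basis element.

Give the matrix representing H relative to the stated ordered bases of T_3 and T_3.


image of 1: 0
image of cos x: cos x - sin x
image of sin x: cos x + sin x
image of cos 2x: 0
image of sin 2x: 0
image of cos 3x: -3cos 3x - 3sin 3x
image of sin 3x: 3cos 3x - 3sin 3x
each image's coordinates form column j of the matrix

the matrix is [[0, 0, 0, 0, 0, 0, 0]; [0, 1, 1, 0, 0, 0, 0]; [0, -1, 1, 0, 0, 0, 0]; [0, 0, 0, 0, 0, 0, 0]; [0, 0, 0, 0, 0, 0, 0]; [0, 0, 0, 0, 0, -3, 3]; [0, 0, 0, 0, 0, -3, -3]] (rows listed top to bottom)


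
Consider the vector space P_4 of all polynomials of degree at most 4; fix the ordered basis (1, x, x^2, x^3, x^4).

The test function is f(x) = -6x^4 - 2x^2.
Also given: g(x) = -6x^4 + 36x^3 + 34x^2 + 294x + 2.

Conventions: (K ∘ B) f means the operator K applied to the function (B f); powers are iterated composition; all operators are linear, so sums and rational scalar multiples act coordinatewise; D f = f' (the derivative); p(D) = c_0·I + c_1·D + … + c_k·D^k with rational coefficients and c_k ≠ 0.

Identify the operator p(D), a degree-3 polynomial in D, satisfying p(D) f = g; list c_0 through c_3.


c_0 = 1, c_1 = -3/2, c_2 = -1/2, c_3 = -2

D^0 f = -6x^4 - 2x^2
D^1 f = -24x^3 - 4x
D^2 f = -72x^2 - 4
D^3 f = -144x
matching coefficients of g against c_0 f + c_1 Df + … from the top degree down determines the c_i
solution: c_0 = 1, c_1 = -3/2, c_2 = -1/2, c_3 = -2


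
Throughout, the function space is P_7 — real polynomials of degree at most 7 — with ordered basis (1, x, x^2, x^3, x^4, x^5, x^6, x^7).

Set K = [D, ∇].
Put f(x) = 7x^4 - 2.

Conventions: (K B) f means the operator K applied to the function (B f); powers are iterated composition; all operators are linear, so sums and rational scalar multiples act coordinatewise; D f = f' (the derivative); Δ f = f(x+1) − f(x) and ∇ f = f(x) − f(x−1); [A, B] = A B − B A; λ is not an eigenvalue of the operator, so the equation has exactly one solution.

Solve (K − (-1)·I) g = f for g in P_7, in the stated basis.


write g with unknown coordinates in the stated basis and equate coefficients in (K − (-1)·I) g = f
solving from the highest basis element down gives g = 7x^4 - 2
check: K g = 0
so K g − (-1)·g = 7x^4 - 2 = f ✓

the result is g(x) = 7x^4 - 2


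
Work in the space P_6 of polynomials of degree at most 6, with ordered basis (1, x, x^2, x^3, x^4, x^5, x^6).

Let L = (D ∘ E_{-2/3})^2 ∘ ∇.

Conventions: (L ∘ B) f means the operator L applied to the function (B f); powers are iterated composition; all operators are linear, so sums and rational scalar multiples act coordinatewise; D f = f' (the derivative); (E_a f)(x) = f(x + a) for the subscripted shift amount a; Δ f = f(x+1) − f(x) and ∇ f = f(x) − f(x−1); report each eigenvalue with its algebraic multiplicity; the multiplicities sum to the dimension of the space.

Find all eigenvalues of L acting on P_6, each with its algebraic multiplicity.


image of 1: 0
image of x: 0
image of x^2: 0
image of x^3: 6
image of x^4: 24x - 44
image of x^5: 60x^2 - 220x + 620/3
image of x^6: 120x^3 - 660x^2 + 1240x - 7150/9
the matrix is upper triangular; its diagonal is (0, 0, 0, 0, 0, 0, 0)
for a triangular matrix the eigenvalues are the diagonal entries, with algebraic multiplicity their repetition count

λ = 0 (multiplicity 7)


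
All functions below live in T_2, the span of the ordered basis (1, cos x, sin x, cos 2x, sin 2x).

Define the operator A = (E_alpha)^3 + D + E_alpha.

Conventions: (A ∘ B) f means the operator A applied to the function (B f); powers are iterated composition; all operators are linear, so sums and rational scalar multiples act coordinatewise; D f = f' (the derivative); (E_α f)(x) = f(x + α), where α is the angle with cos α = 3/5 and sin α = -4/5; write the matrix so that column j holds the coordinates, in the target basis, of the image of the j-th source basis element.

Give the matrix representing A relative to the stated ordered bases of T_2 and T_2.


the matrix is [[2, 0, 0, 0, 0]; [0, -42/125, -19/125, 0, 0]; [0, 19/125, -42/125, 0, 0]; [0, 0, 0, 7378/15625, 26546/15625]; [0, 0, 0, -26546/15625, 7378/15625]] (rows listed top to bottom)

image of 1: 2
image of cos x: -(42/125)cos x + (19/125)sin x
image of sin x: -(19/125)cos x - (42/125)sin x
image of cos 2x: (7378/15625)cos 2x - (26546/15625)sin 2x
image of sin 2x: (26546/15625)cos 2x + (7378/15625)sin 2x
each image's coordinates form column j of the matrix


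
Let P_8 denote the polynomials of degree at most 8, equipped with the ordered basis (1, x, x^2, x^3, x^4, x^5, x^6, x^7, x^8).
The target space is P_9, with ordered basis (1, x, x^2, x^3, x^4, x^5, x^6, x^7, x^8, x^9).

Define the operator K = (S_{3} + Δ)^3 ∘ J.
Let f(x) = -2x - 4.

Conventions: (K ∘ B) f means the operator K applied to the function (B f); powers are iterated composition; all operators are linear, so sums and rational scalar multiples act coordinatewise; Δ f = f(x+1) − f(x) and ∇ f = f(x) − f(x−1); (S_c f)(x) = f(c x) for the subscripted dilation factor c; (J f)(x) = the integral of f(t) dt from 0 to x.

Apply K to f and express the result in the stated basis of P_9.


the result is g(x) = -729x^2 - 342x - 169

J f = -x^2 - 4x
S_{3} J f = -9x^2 - 12x
Δ J f = -2x - 5
(S_{3} + Δ) J f = -9x^2 - 14x - 5
S_{3} (S_{3} + Δ) J f = -81x^2 - 42x - 5
Δ (S_{3} + Δ) J f = -18x - 23
(S_{3} + Δ) (S_{3} + Δ) J f = -81x^2 - 60x - 28
S_{3} (S_{3} + Δ) (S_{3} + Δ) J f = -729x^2 - 180x - 28
Δ (S_{3} + Δ) (S_{3} + Δ) J f = -162x - 141
(S_{3} + Δ) (S_{3} + Δ) (S_{3} + Δ) J f = -729x^2 - 342x - 169


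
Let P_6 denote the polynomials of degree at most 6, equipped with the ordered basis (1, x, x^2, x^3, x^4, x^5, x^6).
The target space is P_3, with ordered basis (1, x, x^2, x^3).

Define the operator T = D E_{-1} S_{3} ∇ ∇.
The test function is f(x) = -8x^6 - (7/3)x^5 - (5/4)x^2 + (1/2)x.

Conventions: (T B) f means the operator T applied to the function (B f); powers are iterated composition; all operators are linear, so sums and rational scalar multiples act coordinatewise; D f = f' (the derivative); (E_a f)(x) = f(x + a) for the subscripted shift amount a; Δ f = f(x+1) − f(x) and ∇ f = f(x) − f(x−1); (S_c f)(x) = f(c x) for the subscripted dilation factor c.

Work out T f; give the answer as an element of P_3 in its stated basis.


∇ f = -48x^5 + (325/3)x^4 - (410/3)x^3 + (290/3)x^2 - (233/6)x + 89/12
∇ ∇ f = -240x^4 + (2740/3)x^3 - 1540x^2 + (3830/3)x - 857/2
S_{3} ∇ ∇ f = -19440x^4 + 24660x^3 - 13860x^2 + 3830x - 857/2
E_{-1} (S_{3} ∇ ∇) f = -19440x^4 + 102420x^3 - 204480x^2 + 183290x - 124437/2
D E_{-1} (S_{3} ∇ ∇) f = -77760x^3 + 307260x^2 - 408960x + 183290

g(x) = -77760x^3 + 307260x^2 - 408960x + 183290


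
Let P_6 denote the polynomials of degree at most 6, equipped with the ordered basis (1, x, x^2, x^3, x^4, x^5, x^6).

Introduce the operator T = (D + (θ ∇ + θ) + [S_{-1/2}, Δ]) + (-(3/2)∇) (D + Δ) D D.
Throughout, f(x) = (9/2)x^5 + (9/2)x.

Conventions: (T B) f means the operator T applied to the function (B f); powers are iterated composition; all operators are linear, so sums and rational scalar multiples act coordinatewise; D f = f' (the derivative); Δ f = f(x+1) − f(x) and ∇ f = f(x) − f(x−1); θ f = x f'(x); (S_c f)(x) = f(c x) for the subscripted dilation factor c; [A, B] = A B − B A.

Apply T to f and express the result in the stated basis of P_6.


the image equals g(x) = (45/2)x^5 + (7335/64)x^4 - (4455/32)x^3 + (3285/32)x^2 - (105507/64)x + 26937/64

D f = (45/2)x^4 + 9/2
∇ f = (45/2)x^4 - 45x^3 + 45x^2 - (45/2)x + 9
θ ∇ f = 90x^4 - 135x^3 + 90x^2 - (45/2)x
θ f = (45/2)x^5 + (9/2)x
(θ ∇ + θ) f = (45/2)x^5 + 90x^4 - 135x^3 + 90x^2 - 18x
Δ f = (45/2)x^4 + 45x^3 + 45x^2 + (45/2)x + 9
S_{-1/2} Δ f = (45/32)x^4 - (45/8)x^3 + (45/4)x^2 - (45/4)x + 9
S_{-1/2} f = -(9/64)x^5 - (9/4)x
Δ S_{-1/2} f = -(45/64)x^4 - (45/32)x^3 - (45/32)x^2 - (45/64)x - 153/64
[S_{-1/2}, Δ] f = (135/64)x^4 - (135/32)x^3 + (405/32)x^2 - (675/64)x + 729/64
(D + (θ ∇ + θ) + [S_{-1/2}, Δ]) f = (45/2)x^5 + (7335/64)x^4 - (4455/32)x^3 + (3285/32)x^2 - (1827/64)x + 1017/64
D f = (45/2)x^4 + 9/2
D D f = 90x^3
D (D D) f = 270x^2
Δ (D D) f = 270x^2 + 270x + 90
(D + Δ) (D D) f = 540x^2 + 270x + 90
∇ (D + Δ) (D D) f = 1080x - 270
(-(3/2)∇) (D + Δ) (D D) f = -1620x + 405
((D + (θ ∇ + θ) + [S_{-1/2}, Δ]) + (-(3/2)∇) (D + Δ) D D) f = (45/2)x^5 + (7335/64)x^4 - (4455/32)x^3 + (3285/32)x^2 - (105507/64)x + 26937/64


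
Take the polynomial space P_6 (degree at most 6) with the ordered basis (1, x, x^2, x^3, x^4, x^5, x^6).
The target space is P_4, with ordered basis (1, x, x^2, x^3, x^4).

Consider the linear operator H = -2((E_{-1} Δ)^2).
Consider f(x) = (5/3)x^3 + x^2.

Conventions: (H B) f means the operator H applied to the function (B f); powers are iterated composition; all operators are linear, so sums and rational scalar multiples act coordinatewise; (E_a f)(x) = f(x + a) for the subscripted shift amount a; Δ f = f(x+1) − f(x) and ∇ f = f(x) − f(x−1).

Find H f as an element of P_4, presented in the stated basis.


the result is g(x) = -20x + 16

Δ f = 5x^2 + 7x + 8/3
E_{-1} Δ f = 5x^2 - 3x + 2/3
Δ (E_{-1} Δ) f = 10x + 2
E_{-1} Δ (E_{-1} Δ) f = 10x - 8
(-2((E_{-1} Δ)^2)) f = -20x + 16


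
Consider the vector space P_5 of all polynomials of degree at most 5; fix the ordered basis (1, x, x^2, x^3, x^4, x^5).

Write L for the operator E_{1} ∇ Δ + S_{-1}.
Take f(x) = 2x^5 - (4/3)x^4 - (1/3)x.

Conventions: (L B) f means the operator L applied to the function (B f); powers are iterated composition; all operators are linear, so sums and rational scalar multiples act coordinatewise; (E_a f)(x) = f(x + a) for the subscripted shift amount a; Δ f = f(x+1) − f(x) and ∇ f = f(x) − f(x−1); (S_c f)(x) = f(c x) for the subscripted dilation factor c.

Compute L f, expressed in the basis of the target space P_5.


Δ f = 10x^4 + (44/3)x^3 + 12x^2 + (14/3)x + 1/3
∇ Δ f = 40x^3 - 16x^2 + 20x - 8/3
E_{1} ∇ Δ f = 40x^3 + 104x^2 + 108x + 124/3
S_{-1} f = -2x^5 - (4/3)x^4 + (1/3)x
(E_{1} ∇ Δ + S_{-1}) f = -2x^5 - (4/3)x^4 + 40x^3 + 104x^2 + (325/3)x + 124/3

the image equals g(x) = -2x^5 - (4/3)x^4 + 40x^3 + 104x^2 + (325/3)x + 124/3


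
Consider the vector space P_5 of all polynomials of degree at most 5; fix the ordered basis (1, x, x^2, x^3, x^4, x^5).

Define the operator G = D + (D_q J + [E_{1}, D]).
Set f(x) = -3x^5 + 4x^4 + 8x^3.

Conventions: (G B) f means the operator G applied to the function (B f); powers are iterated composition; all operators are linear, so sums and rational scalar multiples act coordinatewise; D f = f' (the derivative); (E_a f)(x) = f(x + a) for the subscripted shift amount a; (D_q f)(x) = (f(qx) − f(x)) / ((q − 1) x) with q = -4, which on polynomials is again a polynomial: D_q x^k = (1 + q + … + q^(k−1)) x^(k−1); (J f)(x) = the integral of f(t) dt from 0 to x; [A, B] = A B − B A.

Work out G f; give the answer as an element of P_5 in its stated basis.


the result is g(x) = (819/2)x^5 + 149x^4 - 86x^3 + 24x^2

D f = -15x^4 + 16x^3 + 24x^2
J f = -(1/2)x^6 + (4/5)x^5 + 2x^4
D_q J f = (819/2)x^5 + 164x^4 - 102x^3
D f = -15x^4 + 16x^3 + 24x^2
E_{1} D f = -15x^4 - 44x^3 - 18x^2 + 36x + 25
E_{1} f = -3x^5 - 11x^4 - 6x^3 + 18x^2 + 25x + 9
D E_{1} f = -15x^4 - 44x^3 - 18x^2 + 36x + 25
[E_{1}, D] f = 0
(D_q J + [E_{1}, D]) f = (819/2)x^5 + 164x^4 - 102x^3
(D + (D_q J + [E_{1}, D])) f = (819/2)x^5 + 149x^4 - 86x^3 + 24x^2


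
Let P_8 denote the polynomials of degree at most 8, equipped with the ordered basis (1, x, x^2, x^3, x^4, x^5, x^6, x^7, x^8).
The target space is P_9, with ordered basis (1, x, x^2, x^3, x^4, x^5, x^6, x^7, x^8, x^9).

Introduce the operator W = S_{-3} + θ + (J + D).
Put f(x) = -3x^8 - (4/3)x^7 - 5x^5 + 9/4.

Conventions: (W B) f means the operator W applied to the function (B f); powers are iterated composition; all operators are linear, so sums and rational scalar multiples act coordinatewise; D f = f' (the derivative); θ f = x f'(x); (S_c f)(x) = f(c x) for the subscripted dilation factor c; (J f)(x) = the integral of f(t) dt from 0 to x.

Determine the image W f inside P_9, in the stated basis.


the result is g(x) = -(1/3)x^9 - (118243/6)x^8 + (8648/3)x^7 - (61/6)x^6 + 1190x^5 - 25x^4 + (9/4)x + 9/4

S_{-3} f = -19683x^8 + 2916x^7 + 1215x^5 + 9/4
θ f = -24x^8 - (28/3)x^7 - 25x^5
J f = -(1/3)x^9 - (1/6)x^8 - (5/6)x^6 + (9/4)x
D f = -24x^7 - (28/3)x^6 - 25x^4
(J + D) f = -(1/3)x^9 - (1/6)x^8 - 24x^7 - (61/6)x^6 - 25x^4 + (9/4)x
(S_{-3} + θ + (J + D)) f = -(1/3)x^9 - (118243/6)x^8 + (8648/3)x^7 - (61/6)x^6 + 1190x^5 - 25x^4 + (9/4)x + 9/4


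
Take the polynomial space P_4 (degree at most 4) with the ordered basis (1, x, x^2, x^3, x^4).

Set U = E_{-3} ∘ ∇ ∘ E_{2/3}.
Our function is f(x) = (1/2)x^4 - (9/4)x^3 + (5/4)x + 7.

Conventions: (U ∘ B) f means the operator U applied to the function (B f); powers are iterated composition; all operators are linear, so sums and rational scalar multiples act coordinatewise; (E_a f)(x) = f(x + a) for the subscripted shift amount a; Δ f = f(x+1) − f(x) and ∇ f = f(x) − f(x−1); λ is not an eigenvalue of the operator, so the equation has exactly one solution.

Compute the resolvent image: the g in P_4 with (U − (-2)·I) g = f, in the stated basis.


the result is g(x) = (1/4)x^4 - (13/8)x^3 + (107/16)x^2 - (769/24)x + 60451/864

write g with unknown coordinates in the stated basis and equate coefficients in (U − (-2)·I) g = f
solving from the highest basis element down gives g = (1/4)x^4 - (13/8)x^3 + (107/16)x^2 - (769/24)x + 60451/864
check: U g = x^3 - (107/8)x^2 + (196/3)x - 57427/432
so U g − (-2)·g = (1/2)x^4 - (9/4)x^3 + (5/4)x + 7 = f ✓
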